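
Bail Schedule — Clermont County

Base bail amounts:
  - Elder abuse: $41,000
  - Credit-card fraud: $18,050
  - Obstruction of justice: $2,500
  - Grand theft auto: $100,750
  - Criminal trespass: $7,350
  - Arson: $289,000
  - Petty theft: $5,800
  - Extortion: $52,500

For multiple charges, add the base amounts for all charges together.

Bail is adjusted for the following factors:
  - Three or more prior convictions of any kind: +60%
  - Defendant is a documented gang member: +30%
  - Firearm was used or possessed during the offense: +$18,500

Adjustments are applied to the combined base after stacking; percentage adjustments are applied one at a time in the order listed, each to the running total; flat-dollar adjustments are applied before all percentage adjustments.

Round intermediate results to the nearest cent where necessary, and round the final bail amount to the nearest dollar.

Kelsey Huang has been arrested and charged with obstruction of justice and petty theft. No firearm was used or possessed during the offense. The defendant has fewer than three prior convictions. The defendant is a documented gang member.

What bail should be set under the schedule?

Base amounts from the schedule: obstruction of justice $2,500; petty theft $5,800.
Stacking rule: sum of all bases. $2,500 + $5,800 = $8,300.
Defendant is a documented gang member (+30%): $8,300 × 1.3 = $10,790.

$10,790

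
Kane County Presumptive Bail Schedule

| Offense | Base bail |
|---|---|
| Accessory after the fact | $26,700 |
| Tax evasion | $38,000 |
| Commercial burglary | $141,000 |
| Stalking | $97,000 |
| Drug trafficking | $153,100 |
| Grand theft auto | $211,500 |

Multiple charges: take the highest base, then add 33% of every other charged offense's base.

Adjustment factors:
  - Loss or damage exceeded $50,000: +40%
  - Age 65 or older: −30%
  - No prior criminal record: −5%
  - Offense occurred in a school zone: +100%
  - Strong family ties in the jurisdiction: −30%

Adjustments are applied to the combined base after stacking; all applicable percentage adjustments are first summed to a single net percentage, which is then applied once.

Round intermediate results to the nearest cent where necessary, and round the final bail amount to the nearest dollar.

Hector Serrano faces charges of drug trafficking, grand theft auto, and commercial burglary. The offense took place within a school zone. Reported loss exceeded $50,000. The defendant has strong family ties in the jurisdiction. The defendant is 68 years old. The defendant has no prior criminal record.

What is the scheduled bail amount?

$539,968

Base amounts from the schedule: drug trafficking $153,100; grand theft auto $211,500; commercial burglary $141,000.
Stacking rule: highest base plus 33% of each additional charge. Highest is grand theft auto at $211,500. Additional: $153,100 × 33% = $50,523; $141,000 × 33% = $46,530. Combined base = $211,500 + $97,053 = $308,553.
Net percentage adjustment: +40% −30% −5% +100% −30% = +75%. $308,553 × 1.75 = $539,967.75.
Rounded to the nearest dollar: $539,968.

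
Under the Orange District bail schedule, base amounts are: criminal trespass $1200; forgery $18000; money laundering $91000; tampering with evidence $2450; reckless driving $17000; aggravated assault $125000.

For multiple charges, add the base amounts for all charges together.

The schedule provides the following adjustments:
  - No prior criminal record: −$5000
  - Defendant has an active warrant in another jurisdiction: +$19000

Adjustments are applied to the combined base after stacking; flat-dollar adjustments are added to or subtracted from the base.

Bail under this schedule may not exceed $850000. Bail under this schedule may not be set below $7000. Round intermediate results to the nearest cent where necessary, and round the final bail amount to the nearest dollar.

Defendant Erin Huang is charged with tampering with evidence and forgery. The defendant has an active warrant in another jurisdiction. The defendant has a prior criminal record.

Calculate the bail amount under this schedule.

Base amounts from the schedule: tampering with evidence $2450; forgery $18000.
Stacking rule: sum of all bases. $2450 + $18000 = $20450.
Defendant has an active warrant in another jurisdiction (+$19000 flat): $20450 + $19000 = $39450.
$39450 is within the $850000 maximum.
$39450 is at or above the $7000 minimum.

$39450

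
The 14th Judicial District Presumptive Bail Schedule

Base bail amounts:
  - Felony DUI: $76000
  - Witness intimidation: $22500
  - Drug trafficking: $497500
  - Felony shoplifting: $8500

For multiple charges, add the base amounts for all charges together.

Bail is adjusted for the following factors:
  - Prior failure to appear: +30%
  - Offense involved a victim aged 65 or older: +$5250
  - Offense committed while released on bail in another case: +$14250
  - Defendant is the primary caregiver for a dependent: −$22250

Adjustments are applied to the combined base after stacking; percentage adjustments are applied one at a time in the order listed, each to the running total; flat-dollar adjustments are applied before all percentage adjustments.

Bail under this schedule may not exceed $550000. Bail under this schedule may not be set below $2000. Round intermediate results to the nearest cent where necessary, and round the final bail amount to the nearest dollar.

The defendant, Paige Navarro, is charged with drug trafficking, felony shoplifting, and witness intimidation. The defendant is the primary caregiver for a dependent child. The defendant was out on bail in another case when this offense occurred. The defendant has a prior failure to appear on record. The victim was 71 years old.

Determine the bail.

Base amounts from the schedule: drug trafficking $497500; felony shoplifting $8500; witness intimidation $22500.
Stacking rule: sum of all bases. $497500 + $8500 + $22500 = $528500.
Offense involved a victim aged 65 or older (+$5250 flat): $528500 + $5250 = $533750.
Offense committed while released on bail in another case (+$14250 flat): $533750 + $14250 = $548000.
Defendant is the primary caregiver for a dependent (−$22250 flat): $548000 − $22250 = $525750.
Prior failure to appear (+30%): $525750 × 1.3 = $683475.
Result $683475 exceeds the maximum of $550000; bail is capped at $550000.
$550000 is at or above the $2000 minimum.

$550000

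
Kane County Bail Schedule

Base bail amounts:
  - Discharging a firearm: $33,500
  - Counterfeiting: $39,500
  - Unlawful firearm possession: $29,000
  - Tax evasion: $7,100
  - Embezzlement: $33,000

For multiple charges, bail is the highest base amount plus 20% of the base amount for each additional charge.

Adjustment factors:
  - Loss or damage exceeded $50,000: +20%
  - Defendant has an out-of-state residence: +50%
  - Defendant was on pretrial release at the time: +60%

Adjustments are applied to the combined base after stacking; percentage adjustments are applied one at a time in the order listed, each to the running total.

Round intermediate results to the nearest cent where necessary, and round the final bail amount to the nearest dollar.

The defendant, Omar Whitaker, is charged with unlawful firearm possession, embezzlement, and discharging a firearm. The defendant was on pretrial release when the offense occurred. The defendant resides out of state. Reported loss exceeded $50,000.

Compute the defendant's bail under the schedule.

$132,192

Base amounts from the schedule: unlawful firearm possession $29,000; embezzlement $33,000; discharging a firearm $33,500.
Stacking rule: highest base plus 20% of each additional charge. Highest is discharging a firearm at $33,500. Additional: $29,000 × 20% = $5,800; $33,000 × 20% = $6,600. Combined base = $33,500 + $12,400 = $45,900.
Loss or damage exceeded $50,000 (+20%): $45,900 × 1.2 = $55,080.
Defendant has an out-of-state residence (+50%): $55,080 × 1.5 = $82,620.
Defendant was on pretrial release at the time (+60%): $82,620 × 1.6 = $132,192.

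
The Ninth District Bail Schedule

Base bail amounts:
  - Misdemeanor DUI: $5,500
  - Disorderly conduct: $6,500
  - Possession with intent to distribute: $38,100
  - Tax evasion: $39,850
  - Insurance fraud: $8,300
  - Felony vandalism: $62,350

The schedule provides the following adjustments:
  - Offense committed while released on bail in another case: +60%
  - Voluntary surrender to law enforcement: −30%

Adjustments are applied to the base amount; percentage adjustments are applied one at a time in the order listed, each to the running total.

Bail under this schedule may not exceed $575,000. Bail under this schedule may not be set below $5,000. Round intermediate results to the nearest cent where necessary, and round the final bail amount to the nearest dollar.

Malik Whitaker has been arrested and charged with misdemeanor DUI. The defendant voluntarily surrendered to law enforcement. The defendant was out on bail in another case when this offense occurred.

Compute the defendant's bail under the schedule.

$6,160

Base amounts from the schedule: misdemeanor DUI $5,500.
Single charge. Combined base = $5,500.
Offense committed while released on bail in another case (+60%): $5,500 × 1.6 = $8,800.
Voluntary surrender to law enforcement (−30%): $8,800 × 0.7 = $6,160.
$6,160 is within the $575,000 maximum.
$6,160 is at or above the $5,000 minimum.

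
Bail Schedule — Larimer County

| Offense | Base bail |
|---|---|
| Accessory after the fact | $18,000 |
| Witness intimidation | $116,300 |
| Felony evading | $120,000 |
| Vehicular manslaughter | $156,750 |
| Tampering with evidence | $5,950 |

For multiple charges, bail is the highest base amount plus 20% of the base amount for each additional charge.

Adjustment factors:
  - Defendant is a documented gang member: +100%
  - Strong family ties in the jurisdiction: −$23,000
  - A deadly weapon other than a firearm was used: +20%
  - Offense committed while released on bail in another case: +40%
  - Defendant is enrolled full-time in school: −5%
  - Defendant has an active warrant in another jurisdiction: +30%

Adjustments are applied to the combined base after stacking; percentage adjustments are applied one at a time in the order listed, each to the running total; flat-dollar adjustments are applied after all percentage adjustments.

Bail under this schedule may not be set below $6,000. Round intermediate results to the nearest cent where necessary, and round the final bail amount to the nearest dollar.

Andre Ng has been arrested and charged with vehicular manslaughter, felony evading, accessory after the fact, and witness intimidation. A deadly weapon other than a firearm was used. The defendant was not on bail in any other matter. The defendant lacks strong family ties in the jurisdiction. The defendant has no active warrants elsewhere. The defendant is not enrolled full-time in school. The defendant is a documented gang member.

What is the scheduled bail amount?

Base amounts from the schedule: vehicular manslaughter $156,750; felony evading $120,000; accessory after the fact $18,000; witness intimidation $116,300.
Stacking rule: highest base plus 20% of each additional charge. Highest is vehicular manslaughter at $156,750. Additional: $120,000 × 20% = $24,000; $18,000 × 20% = $3,600; $116,300 × 20% = $23,260. Combined base = $156,750 + $50,860 = $207,610.
Defendant is a documented gang member (+100%): $207,610 × 2 = $415,220.
A deadly weapon other than a firearm was used (+20%): $415,220 × 1.2 = $498,264.
$498,264 is at or above the $6,000 minimum.

$498,264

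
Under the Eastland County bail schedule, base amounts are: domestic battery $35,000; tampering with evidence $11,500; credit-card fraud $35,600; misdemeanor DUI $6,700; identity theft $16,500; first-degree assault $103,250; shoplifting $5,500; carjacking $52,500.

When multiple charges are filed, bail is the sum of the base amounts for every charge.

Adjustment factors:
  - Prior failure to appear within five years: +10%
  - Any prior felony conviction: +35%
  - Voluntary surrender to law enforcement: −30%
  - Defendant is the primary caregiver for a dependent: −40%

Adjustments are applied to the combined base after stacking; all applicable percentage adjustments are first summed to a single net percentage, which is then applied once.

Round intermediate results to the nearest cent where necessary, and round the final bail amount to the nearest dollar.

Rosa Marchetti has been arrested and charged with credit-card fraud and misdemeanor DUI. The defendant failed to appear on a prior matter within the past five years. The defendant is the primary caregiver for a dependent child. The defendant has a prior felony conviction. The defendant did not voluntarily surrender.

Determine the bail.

$44,415

Base amounts from the schedule: credit-card fraud $35,600; misdemeanor DUI $6,700.
Stacking rule: sum of all bases. $35,600 + $6,700 = $42,300.
Net percentage adjustment: +10% +35% −40% = +5%. $42,300 × 1.05 = $44,415.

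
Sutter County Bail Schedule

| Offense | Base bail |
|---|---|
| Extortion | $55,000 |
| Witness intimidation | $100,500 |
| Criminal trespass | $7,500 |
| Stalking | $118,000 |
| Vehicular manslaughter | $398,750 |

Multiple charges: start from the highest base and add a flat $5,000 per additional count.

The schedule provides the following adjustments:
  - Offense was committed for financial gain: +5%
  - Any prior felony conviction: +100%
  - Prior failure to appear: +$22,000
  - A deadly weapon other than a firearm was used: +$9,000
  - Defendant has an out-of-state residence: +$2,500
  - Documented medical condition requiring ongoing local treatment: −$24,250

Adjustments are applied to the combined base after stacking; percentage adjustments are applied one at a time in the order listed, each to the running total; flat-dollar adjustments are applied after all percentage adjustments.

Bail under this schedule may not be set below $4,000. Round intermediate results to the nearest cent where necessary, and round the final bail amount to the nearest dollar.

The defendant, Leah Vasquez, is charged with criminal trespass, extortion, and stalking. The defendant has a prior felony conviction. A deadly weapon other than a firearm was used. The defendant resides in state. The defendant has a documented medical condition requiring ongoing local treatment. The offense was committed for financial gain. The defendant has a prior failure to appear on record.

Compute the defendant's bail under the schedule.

$275,550

Base amounts from the schedule: criminal trespass $7,500; extortion $55,000; stalking $118,000.
Stacking rule: highest base plus $5,000 per additional charge. Highest is stalking at $118,000; 2 additional charges → +$10,000. Combined base = $128,000.
Offense was committed for financial gain (+5%): $128,000 × 1.05 = $134,400.
Any prior felony conviction (+100%): $134,400 × 2 = $268,800.
Prior failure to appear (+$22,000 flat): $268,800 + $22,000 = $290,800.
A deadly weapon other than a firearm was used (+$9,000 flat): $290,800 + $9,000 = $299,800.
Documented medical condition requiring ongoing local treatment (−$24,250 flat): $299,800 − $24,250 = $275,550.
$275,550 is at or above the $4,000 minimum.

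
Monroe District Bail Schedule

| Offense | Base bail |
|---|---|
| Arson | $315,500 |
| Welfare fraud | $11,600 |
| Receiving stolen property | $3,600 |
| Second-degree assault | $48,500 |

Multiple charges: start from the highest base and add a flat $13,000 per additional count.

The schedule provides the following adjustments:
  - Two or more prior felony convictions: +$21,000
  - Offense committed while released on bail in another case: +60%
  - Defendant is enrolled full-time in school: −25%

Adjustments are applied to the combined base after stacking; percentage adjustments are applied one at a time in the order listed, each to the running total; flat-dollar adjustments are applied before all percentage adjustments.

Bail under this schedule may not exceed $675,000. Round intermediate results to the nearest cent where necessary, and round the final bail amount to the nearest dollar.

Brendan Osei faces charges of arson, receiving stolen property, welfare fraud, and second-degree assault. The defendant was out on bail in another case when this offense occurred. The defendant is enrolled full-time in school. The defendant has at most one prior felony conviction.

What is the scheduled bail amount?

$425,400

Base amounts from the schedule: arson $315,500; receiving stolen property $3,600; welfare fraud $11,600; second-degree assault $48,500.
Stacking rule: highest base plus $13,000 per additional charge. Highest is arson at $315,500; 3 additional charges → +$39,000. Combined base = $354,500.
Offense committed while released on bail in another case (+60%): $354,500 × 1.6 = $567,200.
Defendant is enrolled full-time in school (−25%): $567,200 × 0.75 = $425,400.
$425,400 is within the $675,000 maximum.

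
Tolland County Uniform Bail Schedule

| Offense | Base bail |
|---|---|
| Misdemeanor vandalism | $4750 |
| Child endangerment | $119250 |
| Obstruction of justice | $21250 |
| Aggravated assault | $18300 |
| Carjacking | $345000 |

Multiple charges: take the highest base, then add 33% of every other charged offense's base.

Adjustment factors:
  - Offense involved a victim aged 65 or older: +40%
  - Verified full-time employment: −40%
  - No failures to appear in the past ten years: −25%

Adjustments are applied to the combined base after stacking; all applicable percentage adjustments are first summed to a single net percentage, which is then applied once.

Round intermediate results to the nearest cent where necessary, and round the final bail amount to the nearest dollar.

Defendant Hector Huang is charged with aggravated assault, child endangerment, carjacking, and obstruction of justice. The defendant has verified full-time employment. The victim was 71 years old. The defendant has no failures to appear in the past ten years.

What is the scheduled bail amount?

Base amounts from the schedule: aggravated assault $18300; child endangerment $119250; carjacking $345000; obstruction of justice $21250.
Stacking rule: highest base plus 33% of each additional charge. Highest is carjacking at $345000. Additional: $18300 × 33% = $6039; $119250 × 33% = $39352.50; $21250 × 33% = $7012.50. Combined base = $345000 + $52404 = $397404.
Net percentage adjustment: +40% −40% −25% = −25%. $397404 × 0.75 = $298053.

$298053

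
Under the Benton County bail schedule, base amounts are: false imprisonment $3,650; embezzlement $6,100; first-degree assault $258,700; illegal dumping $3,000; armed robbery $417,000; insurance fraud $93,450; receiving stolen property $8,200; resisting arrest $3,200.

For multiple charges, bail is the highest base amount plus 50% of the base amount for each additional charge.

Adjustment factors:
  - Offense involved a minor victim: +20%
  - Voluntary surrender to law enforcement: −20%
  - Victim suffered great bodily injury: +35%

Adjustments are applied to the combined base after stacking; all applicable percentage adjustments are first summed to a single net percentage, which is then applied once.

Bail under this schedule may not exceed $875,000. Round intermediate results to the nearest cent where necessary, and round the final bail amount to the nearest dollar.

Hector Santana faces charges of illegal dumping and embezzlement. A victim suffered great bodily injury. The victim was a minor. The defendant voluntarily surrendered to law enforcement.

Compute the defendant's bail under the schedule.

Base amounts from the schedule: illegal dumping $3,000; embezzlement $6,100.
Stacking rule: highest base plus 50% of each additional charge. Highest is embezzlement at $6,100. Additional: $3,000 × 50% = $1,500. Combined base = $6,100 + $1,500 = $7,600.
Net percentage adjustment: +20% −20% +35% = +35%. $7,600 × 1.35 = $10,260.
$10,260 is within the $875,000 maximum.

$10,260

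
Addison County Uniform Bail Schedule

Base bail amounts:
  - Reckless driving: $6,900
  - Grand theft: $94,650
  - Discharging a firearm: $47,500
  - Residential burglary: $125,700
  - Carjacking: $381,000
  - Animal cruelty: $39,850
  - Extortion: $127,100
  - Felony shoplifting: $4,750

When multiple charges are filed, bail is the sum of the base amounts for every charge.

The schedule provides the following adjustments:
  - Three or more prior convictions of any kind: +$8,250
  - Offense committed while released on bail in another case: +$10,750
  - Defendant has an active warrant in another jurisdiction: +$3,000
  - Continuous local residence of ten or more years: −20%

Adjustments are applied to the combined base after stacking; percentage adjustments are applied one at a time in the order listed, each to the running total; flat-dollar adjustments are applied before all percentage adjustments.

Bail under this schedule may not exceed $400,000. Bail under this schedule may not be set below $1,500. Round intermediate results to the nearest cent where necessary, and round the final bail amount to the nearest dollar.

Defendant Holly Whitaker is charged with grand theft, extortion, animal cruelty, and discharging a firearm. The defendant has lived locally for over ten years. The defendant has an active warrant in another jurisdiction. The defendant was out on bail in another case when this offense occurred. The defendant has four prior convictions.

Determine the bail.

$264,880

Base amounts from the schedule: grand theft $94,650; extortion $127,100; animal cruelty $39,850; discharging a firearm $47,500.
Stacking rule: sum of all bases. $94,650 + $127,100 + $39,850 + $47,500 = $309,100.
Three or more prior convictions of any kind (+$8,250 flat): $309,100 + $8,250 = $317,350.
Offense committed while released on bail in another case (+$10,750 flat): $317,350 + $10,750 = $328,100.
Defendant has an active warrant in another jurisdiction (+$3,000 flat): $328,100 + $3,000 = $331,100.
Continuous local residence of ten or more years (−20%): $331,100 × 0.8 = $264,880.
$264,880 is within the $400,000 maximum.
$264,880 is at or above the $1,500 minimum.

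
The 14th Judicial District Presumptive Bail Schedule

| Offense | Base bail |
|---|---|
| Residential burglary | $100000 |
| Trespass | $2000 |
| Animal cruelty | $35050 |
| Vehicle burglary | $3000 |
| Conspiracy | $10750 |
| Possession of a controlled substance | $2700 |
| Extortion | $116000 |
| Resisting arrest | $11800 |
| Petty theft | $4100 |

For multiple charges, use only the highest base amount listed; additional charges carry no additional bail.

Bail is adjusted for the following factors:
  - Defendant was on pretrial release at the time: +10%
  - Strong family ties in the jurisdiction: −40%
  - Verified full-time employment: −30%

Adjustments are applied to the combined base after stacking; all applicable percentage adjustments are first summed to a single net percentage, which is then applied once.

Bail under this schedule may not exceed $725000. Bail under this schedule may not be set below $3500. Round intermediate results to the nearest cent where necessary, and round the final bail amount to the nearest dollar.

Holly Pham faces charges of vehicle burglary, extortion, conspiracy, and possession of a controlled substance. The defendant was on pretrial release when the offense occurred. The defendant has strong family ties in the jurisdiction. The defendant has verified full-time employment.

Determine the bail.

Base amounts from the schedule: vehicle burglary $3000; extortion $116000; conspiracy $10750; possession of a controlled substance $2700.
Stacking rule: use the highest base only. Highest is extortion at $116000. Combined base = $116000.
Net percentage adjustment: +10% −40% −30% = −60%. $116000 × 0.4 = $46400.
$46400 is within the $725000 maximum.
$46400 is at or above the $3500 minimum.

$46400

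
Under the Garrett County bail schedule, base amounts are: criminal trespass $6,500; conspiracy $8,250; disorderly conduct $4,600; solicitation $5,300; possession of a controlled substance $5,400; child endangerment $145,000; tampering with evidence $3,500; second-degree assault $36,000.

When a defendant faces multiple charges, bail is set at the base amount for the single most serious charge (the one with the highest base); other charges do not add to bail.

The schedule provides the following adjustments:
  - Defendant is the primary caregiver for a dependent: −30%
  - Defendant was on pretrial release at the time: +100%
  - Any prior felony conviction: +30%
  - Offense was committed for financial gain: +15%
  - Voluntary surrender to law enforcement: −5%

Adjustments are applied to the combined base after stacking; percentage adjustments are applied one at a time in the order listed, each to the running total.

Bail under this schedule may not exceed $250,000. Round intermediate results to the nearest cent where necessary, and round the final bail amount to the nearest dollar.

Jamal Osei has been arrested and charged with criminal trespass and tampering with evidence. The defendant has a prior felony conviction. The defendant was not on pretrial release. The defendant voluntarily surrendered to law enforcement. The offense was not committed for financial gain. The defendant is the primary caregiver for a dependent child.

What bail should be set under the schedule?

Base amounts from the schedule: criminal trespass $6,500; tampering with evidence $3,500.
Stacking rule: use the highest base only. Highest is criminal trespass at $6,500. Combined base = $6,500.
Defendant is the primary caregiver for a dependent (−30%): $6,500 × 0.7 = $4,550.
Any prior felony conviction (+30%): $4,550 × 1.3 = $5,915.
Voluntary surrender to law enforcement (−5%): $5,915 × 0.95 = $5,619.25.
$5,619.25 is within the $250,000 maximum.
Rounded to the nearest dollar: $5,619.

$5,619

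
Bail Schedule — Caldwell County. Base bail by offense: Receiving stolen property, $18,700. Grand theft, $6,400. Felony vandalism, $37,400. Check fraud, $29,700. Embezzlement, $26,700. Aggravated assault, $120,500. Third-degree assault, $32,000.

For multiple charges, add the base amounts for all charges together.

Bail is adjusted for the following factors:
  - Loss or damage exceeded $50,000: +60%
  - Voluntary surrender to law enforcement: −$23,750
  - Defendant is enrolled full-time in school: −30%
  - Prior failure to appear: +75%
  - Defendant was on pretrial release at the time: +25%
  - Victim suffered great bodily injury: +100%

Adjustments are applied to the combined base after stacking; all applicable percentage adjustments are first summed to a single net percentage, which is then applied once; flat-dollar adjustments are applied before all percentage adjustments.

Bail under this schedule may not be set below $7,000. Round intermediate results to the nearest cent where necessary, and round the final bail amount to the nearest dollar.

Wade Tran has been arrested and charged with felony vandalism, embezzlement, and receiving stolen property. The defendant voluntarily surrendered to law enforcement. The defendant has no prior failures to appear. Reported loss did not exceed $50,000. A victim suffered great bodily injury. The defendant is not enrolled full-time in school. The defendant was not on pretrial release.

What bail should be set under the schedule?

Base amounts from the schedule: felony vandalism $37,400; embezzlement $26,700; receiving stolen property $18,700.
Stacking rule: sum of all bases. $37,400 + $26,700 + $18,700 = $82,800.
Voluntary surrender to law enforcement (−$23,750 flat): $82,800 − $23,750 = $59,050.
Victim suffered great bodily injury (+100%): $59,050 × 2 = $118,100.
$118,100 is at or above the $7,000 minimum.

$118,100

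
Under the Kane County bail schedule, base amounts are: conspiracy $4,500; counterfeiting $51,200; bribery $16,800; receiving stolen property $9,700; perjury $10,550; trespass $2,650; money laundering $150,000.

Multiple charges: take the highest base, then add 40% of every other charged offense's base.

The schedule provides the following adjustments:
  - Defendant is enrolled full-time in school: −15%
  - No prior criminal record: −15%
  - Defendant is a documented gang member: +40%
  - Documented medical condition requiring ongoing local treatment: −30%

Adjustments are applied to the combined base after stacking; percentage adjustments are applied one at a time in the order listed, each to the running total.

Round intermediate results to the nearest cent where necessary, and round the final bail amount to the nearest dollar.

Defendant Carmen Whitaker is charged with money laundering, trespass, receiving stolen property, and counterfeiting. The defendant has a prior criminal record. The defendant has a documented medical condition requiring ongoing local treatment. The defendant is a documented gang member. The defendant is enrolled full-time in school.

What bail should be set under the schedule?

$146,125

Base amounts from the schedule: money laundering $150,000; trespass $2,650; receiving stolen property $9,700; counterfeiting $51,200.
Stacking rule: highest base plus 40% of each additional charge. Highest is money laundering at $150,000. Additional: $2,650 × 40% = $1,060; $9,700 × 40% = $3,880; $51,200 × 40% = $20,480. Combined base = $150,000 + $25,420 = $175,420.
Defendant is enrolled full-time in school (−15%): $175,420 × 0.85 = $149,107.
Defendant is a documented gang member (+40%): $149,107 × 1.4 = $208,749.80.
Documented medical condition requiring ongoing local treatment (−30%): $208,749.80 × 0.7 = $146,124.86.
Rounded to the nearest dollar: $146,125.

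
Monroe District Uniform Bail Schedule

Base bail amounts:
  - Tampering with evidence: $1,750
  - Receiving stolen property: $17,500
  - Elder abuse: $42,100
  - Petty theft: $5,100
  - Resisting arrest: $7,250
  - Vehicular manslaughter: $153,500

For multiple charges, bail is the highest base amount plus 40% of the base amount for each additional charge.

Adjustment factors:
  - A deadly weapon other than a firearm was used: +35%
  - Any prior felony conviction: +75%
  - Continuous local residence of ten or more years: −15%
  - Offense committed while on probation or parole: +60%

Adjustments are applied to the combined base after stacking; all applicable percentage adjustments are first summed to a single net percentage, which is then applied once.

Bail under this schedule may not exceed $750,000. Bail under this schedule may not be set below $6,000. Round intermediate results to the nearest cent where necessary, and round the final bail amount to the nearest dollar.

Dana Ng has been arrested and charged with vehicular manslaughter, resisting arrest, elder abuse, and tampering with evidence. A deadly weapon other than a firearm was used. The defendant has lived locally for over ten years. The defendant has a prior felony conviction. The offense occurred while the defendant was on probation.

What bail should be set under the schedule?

$443,547

Base amounts from the schedule: vehicular manslaughter $153,500; resisting arrest $7,250; elder abuse $42,100; tampering with evidence $1,750.
Stacking rule: highest base plus 40% of each additional charge. Highest is vehicular manslaughter at $153,500. Additional: $7,250 × 40% = $2,900; $42,100 × 40% = $16,840; $1,750 × 40% = $700. Combined base = $153,500 + $20,440 = $173,940.
Net percentage adjustment: +35% +75% −15% +60% = +155%. $173,940 × 2.55 = $443,547.
$443,547 is within the $750,000 maximum.
$443,547 is at or above the $6,000 minimum.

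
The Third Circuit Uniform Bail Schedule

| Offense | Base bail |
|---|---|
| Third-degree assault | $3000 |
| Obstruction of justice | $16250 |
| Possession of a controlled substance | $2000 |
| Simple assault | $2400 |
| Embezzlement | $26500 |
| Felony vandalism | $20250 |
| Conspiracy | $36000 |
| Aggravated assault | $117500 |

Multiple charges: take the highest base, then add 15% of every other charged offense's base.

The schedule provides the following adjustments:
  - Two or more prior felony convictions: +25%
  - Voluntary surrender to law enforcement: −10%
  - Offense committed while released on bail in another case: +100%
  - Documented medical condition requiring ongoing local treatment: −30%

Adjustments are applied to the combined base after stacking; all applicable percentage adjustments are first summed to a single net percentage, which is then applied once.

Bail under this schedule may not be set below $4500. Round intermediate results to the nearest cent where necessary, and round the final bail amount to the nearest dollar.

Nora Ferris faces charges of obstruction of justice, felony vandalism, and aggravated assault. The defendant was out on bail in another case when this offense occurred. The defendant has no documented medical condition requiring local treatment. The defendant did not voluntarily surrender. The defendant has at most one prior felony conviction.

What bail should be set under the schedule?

Base amounts from the schedule: obstruction of justice $16250; felony vandalism $20250; aggravated assault $117500.
Stacking rule: highest base plus 15% of each additional charge. Highest is aggravated assault at $117500. Additional: $16250 × 15% = $2437.50; $20250 × 15% = $3037.50. Combined base = $117500 + $5475 = $122975.
Offense committed while released on bail in another case (+100%): $122975 × 2 = $245950.
$245950 is at or above the $4500 minimum.

$245950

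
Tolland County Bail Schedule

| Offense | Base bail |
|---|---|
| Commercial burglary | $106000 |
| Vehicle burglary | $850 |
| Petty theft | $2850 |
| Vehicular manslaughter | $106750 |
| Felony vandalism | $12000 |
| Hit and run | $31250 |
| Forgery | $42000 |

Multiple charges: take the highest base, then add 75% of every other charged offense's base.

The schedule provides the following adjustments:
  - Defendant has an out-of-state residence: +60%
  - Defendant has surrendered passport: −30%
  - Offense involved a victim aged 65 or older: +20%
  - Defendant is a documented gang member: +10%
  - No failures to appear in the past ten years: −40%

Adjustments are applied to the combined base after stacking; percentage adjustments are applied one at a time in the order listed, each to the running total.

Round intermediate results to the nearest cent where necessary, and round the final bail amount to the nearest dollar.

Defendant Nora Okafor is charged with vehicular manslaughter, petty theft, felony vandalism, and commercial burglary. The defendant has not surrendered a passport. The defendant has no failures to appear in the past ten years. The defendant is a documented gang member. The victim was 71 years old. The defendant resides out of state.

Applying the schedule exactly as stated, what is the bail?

$250129

Base amounts from the schedule: vehicular manslaughter $106750; petty theft $2850; felony vandalism $12000; commercial burglary $106000.
Stacking rule: highest base plus 75% of each additional charge. Highest is vehicular manslaughter at $106750. Additional: $2850 × 75% = $2137.50; $12000 × 75% = $9000; $106000 × 75% = $79500. Combined base = $106750 + $90637.50 = $197387.50.
Defendant has an out-of-state residence (+60%): $197387.50 × 1.6 = $315820.
Offense involved a victim aged 65 or older (+20%): $315820 × 1.2 = $378984.
Defendant is a documented gang member (+10%): $378984 × 1.1 = $416882.40.
No failures to appear in the past ten years (−40%): $416882.40 × 0.6 = $250129.44.
Rounded to the nearest dollar: $250129.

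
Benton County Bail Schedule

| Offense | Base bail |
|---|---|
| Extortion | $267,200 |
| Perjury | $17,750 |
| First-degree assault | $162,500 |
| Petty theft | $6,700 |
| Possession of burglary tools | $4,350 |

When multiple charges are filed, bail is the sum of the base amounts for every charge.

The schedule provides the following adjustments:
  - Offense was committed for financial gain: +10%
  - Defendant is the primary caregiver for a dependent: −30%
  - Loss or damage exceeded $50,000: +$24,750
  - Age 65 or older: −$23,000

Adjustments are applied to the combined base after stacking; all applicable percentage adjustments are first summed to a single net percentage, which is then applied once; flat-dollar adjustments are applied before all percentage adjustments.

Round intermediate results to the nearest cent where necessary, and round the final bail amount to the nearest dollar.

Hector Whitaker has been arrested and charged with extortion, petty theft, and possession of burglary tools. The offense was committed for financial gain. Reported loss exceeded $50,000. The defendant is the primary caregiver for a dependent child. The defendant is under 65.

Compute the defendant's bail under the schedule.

$242,400

Base amounts from the schedule: extortion $267,200; petty theft $6,700; possession of burglary tools $4,350.
Stacking rule: sum of all bases. $267,200 + $6,700 + $4,350 = $278,250.
Loss or damage exceeded $50,000 (+$24,750 flat): $278,250 + $24,750 = $303,000.
Net percentage adjustment: +10% −30% = −20%. $303,000 × 0.8 = $242,400.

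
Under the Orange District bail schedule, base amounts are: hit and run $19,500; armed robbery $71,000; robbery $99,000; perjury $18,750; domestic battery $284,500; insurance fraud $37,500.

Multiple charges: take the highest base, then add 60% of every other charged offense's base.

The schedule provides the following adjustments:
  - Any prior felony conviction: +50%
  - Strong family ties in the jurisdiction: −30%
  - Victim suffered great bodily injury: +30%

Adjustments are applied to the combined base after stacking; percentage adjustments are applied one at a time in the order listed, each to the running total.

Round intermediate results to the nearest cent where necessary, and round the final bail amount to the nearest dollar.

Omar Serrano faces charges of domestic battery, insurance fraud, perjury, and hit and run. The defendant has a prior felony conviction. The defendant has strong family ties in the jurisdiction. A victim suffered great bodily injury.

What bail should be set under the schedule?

Base amounts from the schedule: domestic battery $284,500; insurance fraud $37,500; perjury $18,750; hit and run $19,500.
Stacking rule: highest base plus 60% of each additional charge. Highest is domestic battery at $284,500. Additional: $37,500 × 60% = $22,500; $18,750 × 60% = $11,250; $19,500 × 60% = $11,700. Combined base = $284,500 + $45,450 = $329,950.
Any prior felony conviction (+50%): $329,950 × 1.5 = $494,925.
Strong family ties in the jurisdiction (−30%): $494,925 × 0.7 = $346,447.50.
Victim suffered great bodily injury (+30%): $346,447.50 × 1.3 = $450,381.75.
Rounded to the nearest dollar: $450,382.

$450,382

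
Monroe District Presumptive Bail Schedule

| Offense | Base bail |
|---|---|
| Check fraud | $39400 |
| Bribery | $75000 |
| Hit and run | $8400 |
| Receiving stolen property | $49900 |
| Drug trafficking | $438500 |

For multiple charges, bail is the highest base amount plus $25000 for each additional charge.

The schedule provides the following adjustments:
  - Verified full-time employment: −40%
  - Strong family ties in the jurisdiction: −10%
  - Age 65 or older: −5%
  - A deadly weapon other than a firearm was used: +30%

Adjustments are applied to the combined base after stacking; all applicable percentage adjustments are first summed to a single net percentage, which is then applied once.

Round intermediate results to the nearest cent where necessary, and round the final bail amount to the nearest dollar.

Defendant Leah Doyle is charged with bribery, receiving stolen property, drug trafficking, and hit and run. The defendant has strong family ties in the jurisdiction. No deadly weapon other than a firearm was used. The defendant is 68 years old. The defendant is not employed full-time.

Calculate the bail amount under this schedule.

Base amounts from the schedule: bribery $75000; receiving stolen property $49900; drug trafficking $438500; hit and run $8400.
Stacking rule: highest base plus $25000 per additional charge. Highest is drug trafficking at $438500; 3 additional charges → +$75000. Combined base = $513500.
Net percentage adjustment: −10% −5% = −15%. $513500 × 0.85 = $436475.

$436475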